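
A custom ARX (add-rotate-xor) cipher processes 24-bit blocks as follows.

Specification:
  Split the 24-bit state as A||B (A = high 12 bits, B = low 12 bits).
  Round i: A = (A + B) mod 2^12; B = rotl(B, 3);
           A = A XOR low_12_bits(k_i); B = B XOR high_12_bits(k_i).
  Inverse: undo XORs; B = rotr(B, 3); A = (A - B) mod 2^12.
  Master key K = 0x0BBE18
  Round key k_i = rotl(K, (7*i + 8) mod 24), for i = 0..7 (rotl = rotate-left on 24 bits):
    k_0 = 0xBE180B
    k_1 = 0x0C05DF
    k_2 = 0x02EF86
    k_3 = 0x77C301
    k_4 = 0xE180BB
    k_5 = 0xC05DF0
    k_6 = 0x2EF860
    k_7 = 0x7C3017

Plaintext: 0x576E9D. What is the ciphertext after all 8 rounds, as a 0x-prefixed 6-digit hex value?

0xF0DBE7

s_0 = plaintext = 0x576E9D
s_1 = Round(s_0, k_0) = 0xC18F0E
s_2 = Round(s_1, k_1) = 0xEF98B7
s_3 = Round(s_2, k_2) = 0x836592
s_4 = Round(s_3, k_3) = 0xEC9BEE
s_5 = Round(s_4, k_4) = 0xA0C16D
s_6 = Round(s_5, k_5) = 0x68976D
s_7 = Round(s_6, k_6) = 0x596984
s_8 = Round(s_7, k_7) = 0xF0DBE7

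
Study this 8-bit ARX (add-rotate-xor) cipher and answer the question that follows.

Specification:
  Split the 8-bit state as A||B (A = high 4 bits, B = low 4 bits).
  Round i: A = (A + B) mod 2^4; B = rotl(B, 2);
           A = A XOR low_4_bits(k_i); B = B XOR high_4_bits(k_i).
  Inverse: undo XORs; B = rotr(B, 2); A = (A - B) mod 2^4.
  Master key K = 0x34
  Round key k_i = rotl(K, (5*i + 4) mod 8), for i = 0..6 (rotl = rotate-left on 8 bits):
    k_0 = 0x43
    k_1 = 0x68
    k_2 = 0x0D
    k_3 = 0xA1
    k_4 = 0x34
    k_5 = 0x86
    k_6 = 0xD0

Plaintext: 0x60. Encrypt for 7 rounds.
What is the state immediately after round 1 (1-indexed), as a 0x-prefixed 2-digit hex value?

0x54

s_0 = plaintext = 0x60
s_1 = Round(s_0, k_0) = 0x54
s_2 = Round(s_1, k_1) = 0x17
s_3 = Round(s_2, k_2) = 0x5D
s_4 = Round(s_3, k_3) = 0x3D
s_5 = Round(s_4, k_4) = 0x44
s_6 = Round(s_5, k_5) = 0xE9
s_7 = Round(s_6, k_6) = 0x7B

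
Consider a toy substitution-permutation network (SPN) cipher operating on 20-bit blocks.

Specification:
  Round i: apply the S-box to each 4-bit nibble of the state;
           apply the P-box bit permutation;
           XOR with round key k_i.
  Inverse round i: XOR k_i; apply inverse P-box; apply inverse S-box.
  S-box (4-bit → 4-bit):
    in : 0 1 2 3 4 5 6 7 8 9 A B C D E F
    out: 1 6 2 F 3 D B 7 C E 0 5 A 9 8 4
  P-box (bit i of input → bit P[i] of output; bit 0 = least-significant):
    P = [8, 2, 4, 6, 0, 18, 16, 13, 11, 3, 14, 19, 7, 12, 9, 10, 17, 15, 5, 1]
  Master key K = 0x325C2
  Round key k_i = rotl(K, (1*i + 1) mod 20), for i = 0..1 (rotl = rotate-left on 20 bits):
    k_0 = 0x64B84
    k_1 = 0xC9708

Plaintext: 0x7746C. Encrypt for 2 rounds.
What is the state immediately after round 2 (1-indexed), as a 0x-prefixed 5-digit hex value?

0xAF555

s_0 = plaintext = 0x7746C
s_1 = Round(s_0, k_0) = 0x0F169
s_2 = Round(s_1, k_1) = 0xAF555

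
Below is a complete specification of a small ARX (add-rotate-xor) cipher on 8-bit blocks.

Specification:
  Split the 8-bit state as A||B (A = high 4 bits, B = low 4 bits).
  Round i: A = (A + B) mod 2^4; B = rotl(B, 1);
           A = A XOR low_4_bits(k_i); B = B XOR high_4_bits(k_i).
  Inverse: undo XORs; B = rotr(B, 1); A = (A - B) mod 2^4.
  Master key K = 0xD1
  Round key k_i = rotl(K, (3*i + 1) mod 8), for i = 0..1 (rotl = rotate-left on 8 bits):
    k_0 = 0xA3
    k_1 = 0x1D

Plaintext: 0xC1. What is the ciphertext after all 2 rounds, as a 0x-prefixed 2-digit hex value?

s_0 = plaintext = 0xC1
s_1 = Round(s_0, k_0) = 0xE8
s_2 = Round(s_1, k_1) = 0xB0

0xB0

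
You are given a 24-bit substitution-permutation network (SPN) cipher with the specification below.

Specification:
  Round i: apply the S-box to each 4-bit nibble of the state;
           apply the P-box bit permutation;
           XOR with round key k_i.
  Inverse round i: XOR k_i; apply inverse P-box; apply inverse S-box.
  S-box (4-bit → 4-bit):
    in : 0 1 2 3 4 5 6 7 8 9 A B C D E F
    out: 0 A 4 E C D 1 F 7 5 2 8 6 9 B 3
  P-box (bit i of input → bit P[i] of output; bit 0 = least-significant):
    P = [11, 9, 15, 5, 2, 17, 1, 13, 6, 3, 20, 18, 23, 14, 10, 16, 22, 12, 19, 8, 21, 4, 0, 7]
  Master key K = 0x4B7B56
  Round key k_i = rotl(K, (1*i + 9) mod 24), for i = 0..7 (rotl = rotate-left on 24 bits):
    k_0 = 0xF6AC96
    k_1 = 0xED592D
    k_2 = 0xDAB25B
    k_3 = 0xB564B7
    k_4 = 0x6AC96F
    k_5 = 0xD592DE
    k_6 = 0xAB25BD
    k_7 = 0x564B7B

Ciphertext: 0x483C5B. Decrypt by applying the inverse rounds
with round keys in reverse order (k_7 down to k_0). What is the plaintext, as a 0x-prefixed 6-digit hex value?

0x201E80

s_0 = ciphertext = 0x483C5B
s_1 = InvRound(s_0, k_7) = 0x03C411
s_2 = InvRound(s_1, k_6) = 0xD4FAD4
s_3 = InvRound(s_2, k_5) = 0x001A46
s_4 = InvRound(s_3, k_4) = 0x97AAA3
s_5 = InvRound(s_4, k_3) = 0xF0C0F8
s_6 = InvRound(s_5, k_2) = 0x5CA031
s_7 = InvRound(s_6, k_1) = 0xF1ECD9
s_8 = InvRound(s_7, k_0) = 0x201E80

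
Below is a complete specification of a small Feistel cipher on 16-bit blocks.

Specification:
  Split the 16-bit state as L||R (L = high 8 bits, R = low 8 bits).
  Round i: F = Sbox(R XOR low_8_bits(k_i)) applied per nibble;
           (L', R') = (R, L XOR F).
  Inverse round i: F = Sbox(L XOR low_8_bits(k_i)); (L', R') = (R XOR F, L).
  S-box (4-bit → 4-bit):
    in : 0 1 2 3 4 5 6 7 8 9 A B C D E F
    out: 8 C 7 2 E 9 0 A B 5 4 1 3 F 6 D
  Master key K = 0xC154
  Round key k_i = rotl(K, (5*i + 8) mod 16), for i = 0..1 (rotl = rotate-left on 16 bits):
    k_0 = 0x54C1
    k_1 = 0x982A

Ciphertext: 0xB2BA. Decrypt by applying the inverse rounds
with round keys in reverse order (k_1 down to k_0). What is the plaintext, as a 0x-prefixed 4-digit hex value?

0xCAE1

s_0 = ciphertext = 0xB2BA
s_1 = InvRound(s_0, k_1) = 0xE1B2
s_2 = InvRound(s_1, k_0) = 0xCAE1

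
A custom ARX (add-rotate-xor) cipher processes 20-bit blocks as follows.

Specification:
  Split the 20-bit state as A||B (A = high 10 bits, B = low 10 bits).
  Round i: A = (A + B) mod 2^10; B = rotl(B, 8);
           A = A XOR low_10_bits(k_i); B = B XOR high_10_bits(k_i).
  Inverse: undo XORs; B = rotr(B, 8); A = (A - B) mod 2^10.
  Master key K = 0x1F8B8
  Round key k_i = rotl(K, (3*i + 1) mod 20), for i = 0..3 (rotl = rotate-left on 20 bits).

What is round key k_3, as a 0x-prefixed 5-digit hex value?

K = 0x1F8B8
k_0 = rotl(K, (3*0+1) mod 20) = rotl(K, 1) = 0x3F170
k_1 = rotl(K, (3*1+1) mod 20) = rotl(K, 4) = 0xF8B81
k_2 = rotl(K, (3*2+1) mod 20) = rotl(K, 7) = 0xC5C0F
k_3 = rotl(K, (3*3+1) mod 20) = rotl(K, 10) = 0x2E07E

0x2E07E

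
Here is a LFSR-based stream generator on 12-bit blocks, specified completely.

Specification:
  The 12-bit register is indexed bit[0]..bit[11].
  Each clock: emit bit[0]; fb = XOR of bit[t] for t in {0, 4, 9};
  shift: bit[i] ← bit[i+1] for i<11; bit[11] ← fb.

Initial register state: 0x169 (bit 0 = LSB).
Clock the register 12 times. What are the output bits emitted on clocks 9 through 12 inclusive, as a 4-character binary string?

1000

reg_0 = 0x169
clock 1: out=1, reg = 0x8B4
clock 2: out=0, reg = 0xC5A
clock 3: out=0, reg = 0xE2D
clock 4: out=1, reg = 0x716
clock 5: out=0, reg = 0x38B
clock 6: out=1, reg = 0x1C5
clock 7: out=1, reg = 0x8E2
clock 8: out=0, reg = 0x471
clock 9: out=1, reg = 0x238
clock 10: out=0, reg = 0x11C
clock 11: out=0, reg = 0x88E
clock 12: out=0, reg = 0x447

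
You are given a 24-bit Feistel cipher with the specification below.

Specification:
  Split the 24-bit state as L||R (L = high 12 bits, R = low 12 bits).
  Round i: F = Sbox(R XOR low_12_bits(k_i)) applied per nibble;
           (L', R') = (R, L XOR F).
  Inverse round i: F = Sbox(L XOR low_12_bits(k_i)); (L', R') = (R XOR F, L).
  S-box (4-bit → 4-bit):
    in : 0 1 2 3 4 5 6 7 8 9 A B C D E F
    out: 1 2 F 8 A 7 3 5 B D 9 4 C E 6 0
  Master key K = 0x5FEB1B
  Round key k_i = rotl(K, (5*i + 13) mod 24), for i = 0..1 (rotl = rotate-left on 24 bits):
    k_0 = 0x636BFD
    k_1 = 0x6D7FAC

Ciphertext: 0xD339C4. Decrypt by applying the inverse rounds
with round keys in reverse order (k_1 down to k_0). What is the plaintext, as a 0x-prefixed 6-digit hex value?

s_0 = ciphertext = 0xD339C4
s_1 = InvRound(s_0, k_1) = 0x614D33
s_2 = InvRound(s_1, k_0) = 0x35E614

0x35E614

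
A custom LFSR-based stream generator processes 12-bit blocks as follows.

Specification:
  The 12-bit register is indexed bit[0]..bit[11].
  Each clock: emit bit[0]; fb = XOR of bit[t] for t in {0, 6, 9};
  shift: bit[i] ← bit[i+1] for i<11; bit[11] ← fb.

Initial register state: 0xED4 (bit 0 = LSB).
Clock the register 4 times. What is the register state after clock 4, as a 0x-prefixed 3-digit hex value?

reg_0 = 0xED4
clock 1: out=0, reg = 0x76A
clock 2: out=0, reg = 0x3B5
clock 3: out=1, reg = 0x1DA
clock 4: out=0, reg = 0x8ED

0x8ED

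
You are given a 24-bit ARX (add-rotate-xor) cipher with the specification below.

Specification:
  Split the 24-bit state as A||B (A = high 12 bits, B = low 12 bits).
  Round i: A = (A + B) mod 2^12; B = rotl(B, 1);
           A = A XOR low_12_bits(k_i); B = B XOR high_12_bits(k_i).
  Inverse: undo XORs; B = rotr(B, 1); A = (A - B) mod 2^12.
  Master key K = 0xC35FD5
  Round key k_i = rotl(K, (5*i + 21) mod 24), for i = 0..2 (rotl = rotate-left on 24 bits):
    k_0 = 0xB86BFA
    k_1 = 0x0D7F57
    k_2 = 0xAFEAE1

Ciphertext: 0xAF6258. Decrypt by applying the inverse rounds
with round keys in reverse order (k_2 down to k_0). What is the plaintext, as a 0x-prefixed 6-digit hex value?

0x4C94E2

s_0 = ciphertext = 0xAF6258
s_1 = InvRound(s_0, k_2) = 0xBC4453
s_2 = InvRound(s_1, k_1) = 0x251242
s_3 = InvRound(s_2, k_0) = 0x4C94E2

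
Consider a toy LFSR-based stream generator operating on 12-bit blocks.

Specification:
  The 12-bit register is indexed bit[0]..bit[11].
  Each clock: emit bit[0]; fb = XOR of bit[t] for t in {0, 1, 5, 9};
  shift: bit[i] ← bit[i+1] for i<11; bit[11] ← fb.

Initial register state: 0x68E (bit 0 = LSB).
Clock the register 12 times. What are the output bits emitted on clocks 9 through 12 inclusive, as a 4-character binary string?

reg_0 = 0x68E
clock 1: out=0, reg = 0x347
clock 2: out=1, reg = 0x9A3
clock 3: out=1, reg = 0xCD1
clock 4: out=1, reg = 0xE68
clock 5: out=0, reg = 0x734
clock 6: out=0, reg = 0x39A
clock 7: out=0, reg = 0x1CD
clock 8: out=1, reg = 0x8E6
clock 9: out=0, reg = 0x473
clock 10: out=1, reg = 0xA39
clock 11: out=1, reg = 0xD1C
clock 12: out=0, reg = 0x68E

0110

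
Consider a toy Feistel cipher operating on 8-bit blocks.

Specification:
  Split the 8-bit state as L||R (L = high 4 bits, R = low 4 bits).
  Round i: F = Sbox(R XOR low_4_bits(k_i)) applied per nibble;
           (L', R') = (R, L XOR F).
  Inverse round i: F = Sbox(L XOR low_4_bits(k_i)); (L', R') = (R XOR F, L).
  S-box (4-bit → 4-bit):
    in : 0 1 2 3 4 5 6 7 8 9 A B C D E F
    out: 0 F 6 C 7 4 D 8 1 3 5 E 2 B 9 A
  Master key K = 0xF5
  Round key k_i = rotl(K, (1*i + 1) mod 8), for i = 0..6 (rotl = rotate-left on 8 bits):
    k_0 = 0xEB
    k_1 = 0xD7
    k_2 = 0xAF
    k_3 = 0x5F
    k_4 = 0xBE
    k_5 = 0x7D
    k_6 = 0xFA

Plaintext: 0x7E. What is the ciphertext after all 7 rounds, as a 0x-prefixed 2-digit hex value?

s_0 = plaintext = 0x7E
s_1 = Round(s_0, k_0) = 0xE3
s_2 = Round(s_1, k_1) = 0x39
s_3 = Round(s_2, k_2) = 0x9E
s_4 = Round(s_3, k_3) = 0xE6
s_5 = Round(s_4, k_4) = 0x6F
s_6 = Round(s_5, k_5) = 0xF0
s_7 = Round(s_6, k_6) = 0x0A

0x0A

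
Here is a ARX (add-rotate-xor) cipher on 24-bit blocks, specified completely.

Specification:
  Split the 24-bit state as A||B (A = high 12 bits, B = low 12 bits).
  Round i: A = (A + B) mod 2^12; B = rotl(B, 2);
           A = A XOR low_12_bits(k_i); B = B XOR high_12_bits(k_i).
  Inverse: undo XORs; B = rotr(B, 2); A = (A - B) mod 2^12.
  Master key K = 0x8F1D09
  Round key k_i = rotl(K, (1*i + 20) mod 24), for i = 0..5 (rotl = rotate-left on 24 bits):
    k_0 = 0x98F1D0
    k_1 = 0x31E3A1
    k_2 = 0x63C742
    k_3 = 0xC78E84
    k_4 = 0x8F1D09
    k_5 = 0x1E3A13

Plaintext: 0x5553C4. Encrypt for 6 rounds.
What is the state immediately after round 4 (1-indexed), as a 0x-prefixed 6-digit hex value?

0xBA42B0

s_0 = plaintext = 0x5553C4
s_1 = Round(s_0, k_0) = 0x8C969F
s_2 = Round(s_1, k_1) = 0xCC9963
s_3 = Round(s_2, k_2) = 0x16E3B2
s_4 = Round(s_3, k_3) = 0xBA42B0
s_5 = Round(s_4, k_4) = 0x35D231
s_6 = Round(s_5, k_5) = 0xF9D927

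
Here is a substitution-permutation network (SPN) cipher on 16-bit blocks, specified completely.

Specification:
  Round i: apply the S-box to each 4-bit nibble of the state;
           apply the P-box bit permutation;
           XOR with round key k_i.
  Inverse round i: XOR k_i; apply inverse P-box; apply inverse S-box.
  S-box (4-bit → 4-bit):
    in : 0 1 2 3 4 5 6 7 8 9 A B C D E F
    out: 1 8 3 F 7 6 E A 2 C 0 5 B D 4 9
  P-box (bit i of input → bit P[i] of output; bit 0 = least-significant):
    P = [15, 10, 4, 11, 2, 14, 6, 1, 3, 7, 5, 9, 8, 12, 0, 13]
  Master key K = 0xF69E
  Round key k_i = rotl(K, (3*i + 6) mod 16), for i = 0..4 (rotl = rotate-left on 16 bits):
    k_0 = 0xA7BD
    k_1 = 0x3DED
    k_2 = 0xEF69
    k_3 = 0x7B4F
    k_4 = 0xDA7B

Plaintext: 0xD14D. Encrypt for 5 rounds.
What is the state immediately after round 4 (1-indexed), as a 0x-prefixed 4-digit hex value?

s_0 = plaintext = 0xD14D
s_1 = Round(s_0, k_0) = 0x4CE8
s_2 = Round(s_1, k_1) = 0x2A24
s_3 = Round(s_2, k_2) = 0x3A7D
s_4 = Round(s_3, k_3) = 0x825C
s_5 = Round(s_4, k_4) = 0x06B3

0x825C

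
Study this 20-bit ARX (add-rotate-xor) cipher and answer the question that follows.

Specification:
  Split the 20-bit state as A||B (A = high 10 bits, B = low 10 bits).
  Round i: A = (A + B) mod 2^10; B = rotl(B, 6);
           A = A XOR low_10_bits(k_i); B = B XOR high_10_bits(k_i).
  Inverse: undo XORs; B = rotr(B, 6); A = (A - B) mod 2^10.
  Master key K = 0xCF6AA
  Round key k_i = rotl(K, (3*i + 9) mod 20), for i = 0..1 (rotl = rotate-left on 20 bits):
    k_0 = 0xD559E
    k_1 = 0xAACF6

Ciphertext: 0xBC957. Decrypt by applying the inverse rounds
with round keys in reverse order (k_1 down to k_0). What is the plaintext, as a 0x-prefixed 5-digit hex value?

0x825A2

s_0 = ciphertext = 0xBC957
s_1 = InvRound(s_0, k_1) = 0x8D7CF
s_2 = InvRound(s_1, k_0) = 0x825A2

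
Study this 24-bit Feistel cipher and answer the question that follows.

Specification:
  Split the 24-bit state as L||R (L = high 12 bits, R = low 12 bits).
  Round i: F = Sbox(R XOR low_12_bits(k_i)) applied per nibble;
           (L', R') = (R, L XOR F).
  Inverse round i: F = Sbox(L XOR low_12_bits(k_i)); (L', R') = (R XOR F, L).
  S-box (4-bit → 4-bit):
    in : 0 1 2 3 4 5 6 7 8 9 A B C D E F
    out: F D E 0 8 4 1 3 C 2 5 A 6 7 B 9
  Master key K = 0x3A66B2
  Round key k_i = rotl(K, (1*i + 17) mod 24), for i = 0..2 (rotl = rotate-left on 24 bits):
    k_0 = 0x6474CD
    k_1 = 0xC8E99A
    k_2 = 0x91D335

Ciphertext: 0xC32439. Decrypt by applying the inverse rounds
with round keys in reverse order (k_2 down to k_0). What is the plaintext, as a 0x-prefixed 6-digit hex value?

0x26547D

s_0 = ciphertext = 0xC32439
s_1 = InvRound(s_0, k_2) = 0xDCAC32
s_2 = InvRound(s_1, k_1) = 0x47DDCA
s_3 = InvRound(s_2, k_0) = 0x26547D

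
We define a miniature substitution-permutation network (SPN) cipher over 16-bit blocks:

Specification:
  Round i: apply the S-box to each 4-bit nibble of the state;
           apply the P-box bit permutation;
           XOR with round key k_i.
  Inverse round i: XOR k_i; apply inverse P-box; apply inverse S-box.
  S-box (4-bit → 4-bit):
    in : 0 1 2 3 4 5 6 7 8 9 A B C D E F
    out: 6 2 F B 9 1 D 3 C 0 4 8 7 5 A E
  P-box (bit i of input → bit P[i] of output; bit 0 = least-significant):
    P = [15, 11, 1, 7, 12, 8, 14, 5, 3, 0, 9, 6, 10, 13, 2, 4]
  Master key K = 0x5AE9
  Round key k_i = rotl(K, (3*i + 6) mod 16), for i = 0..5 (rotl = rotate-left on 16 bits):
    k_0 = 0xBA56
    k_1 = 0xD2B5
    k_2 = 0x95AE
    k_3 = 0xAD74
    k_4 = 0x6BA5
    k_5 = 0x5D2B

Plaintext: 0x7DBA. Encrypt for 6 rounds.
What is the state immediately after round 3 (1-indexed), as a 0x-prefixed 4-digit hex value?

s_0 = plaintext = 0x7DBA
s_1 = Round(s_0, k_0) = 0x9C7C
s_2 = Round(s_1, k_1) = 0x49BE
s_3 = Round(s_2, k_2) = 0x991E
s_4 = Round(s_3, k_3) = 0xA4F4
s_5 = Round(s_4, k_4) = 0xAA49
s_6 = Round(s_5, k_5) = 0x4F0F

0x991E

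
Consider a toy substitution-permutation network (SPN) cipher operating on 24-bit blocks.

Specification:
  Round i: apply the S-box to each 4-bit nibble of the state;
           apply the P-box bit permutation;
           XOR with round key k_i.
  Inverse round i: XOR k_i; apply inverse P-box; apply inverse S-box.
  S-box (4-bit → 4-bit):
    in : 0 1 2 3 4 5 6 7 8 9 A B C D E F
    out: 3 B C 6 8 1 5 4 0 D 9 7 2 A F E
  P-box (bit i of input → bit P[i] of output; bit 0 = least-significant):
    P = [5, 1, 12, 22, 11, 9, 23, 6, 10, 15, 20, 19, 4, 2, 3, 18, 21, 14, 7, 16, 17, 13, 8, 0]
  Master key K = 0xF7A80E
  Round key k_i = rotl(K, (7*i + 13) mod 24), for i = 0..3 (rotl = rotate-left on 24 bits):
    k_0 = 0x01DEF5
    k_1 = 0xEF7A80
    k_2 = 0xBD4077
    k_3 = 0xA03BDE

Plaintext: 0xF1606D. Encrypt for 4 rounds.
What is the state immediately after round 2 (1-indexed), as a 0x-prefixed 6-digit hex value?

s_0 = plaintext = 0xF1606D
s_1 = Round(s_0, k_0) = 0xE033EE
s_2 = Round(s_1, k_1) = 0x1D81EF
s_3 = Round(s_2, k_2) = 0x76BE34
s_4 = Round(s_3, k_3) = 0x58BC42

0x1D81EF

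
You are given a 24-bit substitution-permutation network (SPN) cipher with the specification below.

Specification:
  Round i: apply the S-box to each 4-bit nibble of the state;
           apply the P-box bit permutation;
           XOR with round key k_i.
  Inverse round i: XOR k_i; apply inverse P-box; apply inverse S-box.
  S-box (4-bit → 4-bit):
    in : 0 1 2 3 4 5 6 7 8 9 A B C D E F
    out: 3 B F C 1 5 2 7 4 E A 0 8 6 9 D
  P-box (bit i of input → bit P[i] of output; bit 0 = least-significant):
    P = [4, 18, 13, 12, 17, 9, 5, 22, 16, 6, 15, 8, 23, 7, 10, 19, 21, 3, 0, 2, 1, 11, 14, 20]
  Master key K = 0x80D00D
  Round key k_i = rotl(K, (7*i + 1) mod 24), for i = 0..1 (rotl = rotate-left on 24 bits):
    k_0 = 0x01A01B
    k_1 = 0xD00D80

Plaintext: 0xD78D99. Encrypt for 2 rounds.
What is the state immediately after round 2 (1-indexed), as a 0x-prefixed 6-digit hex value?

0x7732B1

s_0 = plaintext = 0xD78D99
s_1 = Round(s_0, k_0) = 0x655E72
s_2 = Round(s_1, k_1) = 0x7732B1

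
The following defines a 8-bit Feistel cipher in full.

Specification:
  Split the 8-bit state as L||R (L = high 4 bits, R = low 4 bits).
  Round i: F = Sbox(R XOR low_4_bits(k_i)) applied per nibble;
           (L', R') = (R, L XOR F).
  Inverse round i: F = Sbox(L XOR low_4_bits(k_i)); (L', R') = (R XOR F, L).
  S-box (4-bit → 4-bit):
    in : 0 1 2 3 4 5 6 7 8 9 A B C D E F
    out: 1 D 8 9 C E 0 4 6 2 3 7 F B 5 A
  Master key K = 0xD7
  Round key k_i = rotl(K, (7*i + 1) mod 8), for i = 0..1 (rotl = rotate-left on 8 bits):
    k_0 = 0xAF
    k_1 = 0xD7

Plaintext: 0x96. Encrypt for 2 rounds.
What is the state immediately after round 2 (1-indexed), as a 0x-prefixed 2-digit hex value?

0xB9

s_0 = plaintext = 0x96
s_1 = Round(s_0, k_0) = 0x6B
s_2 = Round(s_1, k_1) = 0xB9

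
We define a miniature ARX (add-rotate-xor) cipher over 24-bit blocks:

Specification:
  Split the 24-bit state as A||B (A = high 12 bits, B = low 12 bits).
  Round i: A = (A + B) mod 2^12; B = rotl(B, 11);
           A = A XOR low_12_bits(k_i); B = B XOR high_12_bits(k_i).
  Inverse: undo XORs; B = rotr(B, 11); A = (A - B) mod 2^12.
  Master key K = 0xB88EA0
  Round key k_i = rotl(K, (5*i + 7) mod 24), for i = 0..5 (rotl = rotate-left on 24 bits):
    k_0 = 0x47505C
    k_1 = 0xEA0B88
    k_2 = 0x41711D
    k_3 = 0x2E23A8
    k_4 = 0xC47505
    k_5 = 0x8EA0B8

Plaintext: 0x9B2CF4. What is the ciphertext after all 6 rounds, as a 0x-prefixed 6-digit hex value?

s_0 = plaintext = 0x9B2CF4
s_1 = Round(s_0, k_0) = 0x6FA20F
s_2 = Round(s_1, k_1) = 0x2817A7
s_3 = Round(s_2, k_2) = 0xB35FC4
s_4 = Round(s_3, k_3) = 0x951500
s_5 = Round(s_4, k_4) = 0xB54EC7
s_6 = Round(s_5, k_5) = 0xAA3789

0xAA3789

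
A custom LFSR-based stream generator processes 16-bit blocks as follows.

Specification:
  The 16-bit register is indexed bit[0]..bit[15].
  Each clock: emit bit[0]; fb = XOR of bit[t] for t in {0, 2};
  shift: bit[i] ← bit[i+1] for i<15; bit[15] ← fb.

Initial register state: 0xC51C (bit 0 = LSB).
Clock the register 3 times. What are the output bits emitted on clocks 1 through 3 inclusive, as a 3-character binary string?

reg_0 = 0xC51C
clock 1: out=0, reg = 0xE28E
clock 2: out=0, reg = 0xF147
clock 3: out=1, reg = 0x78A3

001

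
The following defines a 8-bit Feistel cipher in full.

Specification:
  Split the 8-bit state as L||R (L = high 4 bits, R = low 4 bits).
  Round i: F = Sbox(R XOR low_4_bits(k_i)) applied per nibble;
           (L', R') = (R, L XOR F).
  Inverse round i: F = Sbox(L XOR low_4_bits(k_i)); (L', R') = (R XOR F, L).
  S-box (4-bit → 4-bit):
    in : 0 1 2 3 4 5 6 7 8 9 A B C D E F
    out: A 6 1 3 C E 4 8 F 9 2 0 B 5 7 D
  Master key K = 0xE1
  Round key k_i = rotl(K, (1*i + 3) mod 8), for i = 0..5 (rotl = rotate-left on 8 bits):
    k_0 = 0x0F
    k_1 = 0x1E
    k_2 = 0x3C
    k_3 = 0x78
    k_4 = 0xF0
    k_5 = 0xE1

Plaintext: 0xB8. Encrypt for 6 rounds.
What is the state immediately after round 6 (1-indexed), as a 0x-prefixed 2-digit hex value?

0xA8

s_0 = plaintext = 0xB8
s_1 = Round(s_0, k_0) = 0x83
s_2 = Round(s_1, k_1) = 0x3D
s_3 = Round(s_2, k_2) = 0xD5
s_4 = Round(s_3, k_3) = 0x58
s_5 = Round(s_4, k_4) = 0x8A
s_6 = Round(s_5, k_5) = 0xA8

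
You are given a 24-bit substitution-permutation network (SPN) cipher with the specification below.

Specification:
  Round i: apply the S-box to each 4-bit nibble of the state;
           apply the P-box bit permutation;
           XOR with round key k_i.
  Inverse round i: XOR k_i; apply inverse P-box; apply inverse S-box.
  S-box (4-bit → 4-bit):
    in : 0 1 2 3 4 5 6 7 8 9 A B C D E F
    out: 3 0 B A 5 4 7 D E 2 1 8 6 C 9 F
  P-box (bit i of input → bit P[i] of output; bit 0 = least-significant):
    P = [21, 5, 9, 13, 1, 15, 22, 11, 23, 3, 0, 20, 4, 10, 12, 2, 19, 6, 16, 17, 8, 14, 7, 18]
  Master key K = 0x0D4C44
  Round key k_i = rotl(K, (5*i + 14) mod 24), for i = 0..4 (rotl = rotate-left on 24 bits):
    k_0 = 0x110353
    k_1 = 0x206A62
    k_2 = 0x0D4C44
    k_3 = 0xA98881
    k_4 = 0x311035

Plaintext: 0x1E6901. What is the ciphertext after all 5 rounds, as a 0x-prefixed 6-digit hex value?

s_0 = plaintext = 0x1E6901
s_1 = Round(s_0, k_0) = 0x1B9749
s_2 = Round(s_1, k_1) = 0xF26E41
s_3 = Round(s_2, k_2) = 0xD31996
s_4 = Round(s_3, k_3) = 0x8F0A69
s_5 = Round(s_4, k_4) = 0xFED4C7

0xFED4C7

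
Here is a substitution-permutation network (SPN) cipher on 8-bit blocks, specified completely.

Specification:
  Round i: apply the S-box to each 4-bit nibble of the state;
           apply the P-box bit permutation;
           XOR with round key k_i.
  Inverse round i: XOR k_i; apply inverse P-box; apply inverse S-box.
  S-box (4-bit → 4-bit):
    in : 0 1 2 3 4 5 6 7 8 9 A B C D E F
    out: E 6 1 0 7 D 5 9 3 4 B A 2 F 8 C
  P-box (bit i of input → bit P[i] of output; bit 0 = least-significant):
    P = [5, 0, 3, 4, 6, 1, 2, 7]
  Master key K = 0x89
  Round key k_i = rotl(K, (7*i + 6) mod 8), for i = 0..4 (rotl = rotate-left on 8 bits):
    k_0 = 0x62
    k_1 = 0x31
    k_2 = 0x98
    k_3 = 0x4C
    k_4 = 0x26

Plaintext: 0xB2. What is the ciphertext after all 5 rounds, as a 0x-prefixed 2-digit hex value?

0x0D

s_0 = plaintext = 0xB2
s_1 = Round(s_0, k_0) = 0xC0
s_2 = Round(s_1, k_1) = 0x2A
s_3 = Round(s_2, k_2) = 0xE9
s_4 = Round(s_3, k_3) = 0xC4
s_5 = Round(s_4, k_4) = 0x0D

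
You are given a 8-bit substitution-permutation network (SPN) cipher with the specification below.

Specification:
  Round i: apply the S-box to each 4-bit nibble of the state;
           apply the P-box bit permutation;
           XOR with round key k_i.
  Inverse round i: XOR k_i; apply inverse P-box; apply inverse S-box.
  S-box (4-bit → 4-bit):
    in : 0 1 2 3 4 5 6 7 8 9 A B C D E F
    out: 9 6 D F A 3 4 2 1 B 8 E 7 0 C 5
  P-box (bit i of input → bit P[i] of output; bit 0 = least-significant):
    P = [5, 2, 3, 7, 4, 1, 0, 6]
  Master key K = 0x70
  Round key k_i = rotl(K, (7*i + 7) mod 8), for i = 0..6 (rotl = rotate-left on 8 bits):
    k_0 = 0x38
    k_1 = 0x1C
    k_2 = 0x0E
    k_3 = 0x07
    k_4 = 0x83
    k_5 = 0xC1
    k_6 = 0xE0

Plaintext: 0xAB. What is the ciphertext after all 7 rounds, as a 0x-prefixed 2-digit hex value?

0xAA

s_0 = plaintext = 0xAB
s_1 = Round(s_0, k_0) = 0xF4
s_2 = Round(s_1, k_1) = 0x89
s_3 = Round(s_2, k_2) = 0xBA
s_4 = Round(s_3, k_3) = 0xC4
s_5 = Round(s_4, k_4) = 0x14
s_6 = Round(s_5, k_5) = 0x46
s_7 = Round(s_6, k_6) = 0xAA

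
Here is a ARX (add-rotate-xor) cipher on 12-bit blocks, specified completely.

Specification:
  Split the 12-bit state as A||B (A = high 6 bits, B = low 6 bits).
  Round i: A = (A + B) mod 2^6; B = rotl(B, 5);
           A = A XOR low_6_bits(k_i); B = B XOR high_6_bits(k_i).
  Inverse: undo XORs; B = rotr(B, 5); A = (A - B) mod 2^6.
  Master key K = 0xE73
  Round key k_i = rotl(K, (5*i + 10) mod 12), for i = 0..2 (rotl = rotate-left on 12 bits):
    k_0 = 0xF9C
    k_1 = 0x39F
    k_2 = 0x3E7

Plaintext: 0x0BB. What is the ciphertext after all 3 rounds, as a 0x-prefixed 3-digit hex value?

0x378

s_0 = plaintext = 0x0BB
s_1 = Round(s_0, k_0) = 0x843
s_2 = Round(s_1, k_1) = 0xEEF
s_3 = Round(s_2, k_2) = 0x378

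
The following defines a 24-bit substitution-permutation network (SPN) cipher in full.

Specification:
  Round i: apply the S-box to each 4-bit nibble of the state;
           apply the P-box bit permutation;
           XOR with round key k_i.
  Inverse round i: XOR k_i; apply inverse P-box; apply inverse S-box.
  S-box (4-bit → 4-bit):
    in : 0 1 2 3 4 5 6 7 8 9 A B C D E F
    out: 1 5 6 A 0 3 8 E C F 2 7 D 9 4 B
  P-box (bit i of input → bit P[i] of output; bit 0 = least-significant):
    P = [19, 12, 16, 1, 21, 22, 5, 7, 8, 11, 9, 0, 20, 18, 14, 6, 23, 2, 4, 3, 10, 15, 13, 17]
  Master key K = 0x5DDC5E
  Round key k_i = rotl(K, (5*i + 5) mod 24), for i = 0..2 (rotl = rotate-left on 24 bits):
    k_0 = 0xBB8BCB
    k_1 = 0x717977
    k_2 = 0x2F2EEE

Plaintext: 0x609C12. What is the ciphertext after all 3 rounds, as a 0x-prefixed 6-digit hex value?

0xEEA79F

s_0 = plaintext = 0x609C12
s_1 = Round(s_0, k_0) = 0x0CD8AA
s_2 = Round(s_1, k_1) = 0xA16F2E
s_3 = Round(s_2, k_2) = 0xEEA79F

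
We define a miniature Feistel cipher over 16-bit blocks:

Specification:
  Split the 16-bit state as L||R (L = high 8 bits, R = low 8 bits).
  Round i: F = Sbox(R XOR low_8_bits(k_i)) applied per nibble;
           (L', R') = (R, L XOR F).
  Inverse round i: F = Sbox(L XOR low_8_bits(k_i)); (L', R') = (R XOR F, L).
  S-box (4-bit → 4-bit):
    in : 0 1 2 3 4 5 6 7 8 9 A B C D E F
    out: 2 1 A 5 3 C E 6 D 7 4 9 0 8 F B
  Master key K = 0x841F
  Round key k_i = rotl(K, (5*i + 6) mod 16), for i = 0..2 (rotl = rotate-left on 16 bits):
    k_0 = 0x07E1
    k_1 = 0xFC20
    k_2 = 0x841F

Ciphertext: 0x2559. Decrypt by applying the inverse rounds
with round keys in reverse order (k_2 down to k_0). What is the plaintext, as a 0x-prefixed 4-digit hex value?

0xED8D

s_0 = ciphertext = 0x2559
s_1 = InvRound(s_0, k_2) = 0x0D25
s_2 = InvRound(s_1, k_1) = 0x8D0D
s_3 = InvRound(s_2, k_0) = 0xED8D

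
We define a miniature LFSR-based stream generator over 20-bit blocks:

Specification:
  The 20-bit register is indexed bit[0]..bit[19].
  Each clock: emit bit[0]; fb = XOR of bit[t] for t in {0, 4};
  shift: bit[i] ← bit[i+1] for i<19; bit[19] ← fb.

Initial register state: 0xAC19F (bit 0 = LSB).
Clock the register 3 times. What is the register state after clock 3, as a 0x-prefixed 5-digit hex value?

0xD5833

reg_0 = 0xAC19F
clock 1: out=1, reg = 0x560CF
clock 2: out=1, reg = 0xAB067
clock 3: out=1, reg = 0xD5833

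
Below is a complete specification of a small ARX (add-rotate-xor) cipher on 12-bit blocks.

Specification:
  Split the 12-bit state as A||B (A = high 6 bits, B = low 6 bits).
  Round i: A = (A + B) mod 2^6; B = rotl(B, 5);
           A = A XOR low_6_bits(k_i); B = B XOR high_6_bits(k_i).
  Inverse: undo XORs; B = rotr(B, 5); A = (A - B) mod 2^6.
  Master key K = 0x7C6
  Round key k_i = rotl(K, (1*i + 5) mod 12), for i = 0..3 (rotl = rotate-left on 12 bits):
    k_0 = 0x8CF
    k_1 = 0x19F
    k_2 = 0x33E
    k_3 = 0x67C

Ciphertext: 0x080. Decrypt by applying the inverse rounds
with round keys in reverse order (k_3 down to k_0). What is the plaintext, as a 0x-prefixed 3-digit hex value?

s_0 = ciphertext = 0x080
s_1 = InvRound(s_0, k_3) = 0x332
s_2 = InvRound(s_1, k_2) = 0xD7D
s_3 = InvRound(s_2, k_1) = 0xCF7
s_4 = InvRound(s_3, k_0) = 0x528

0x528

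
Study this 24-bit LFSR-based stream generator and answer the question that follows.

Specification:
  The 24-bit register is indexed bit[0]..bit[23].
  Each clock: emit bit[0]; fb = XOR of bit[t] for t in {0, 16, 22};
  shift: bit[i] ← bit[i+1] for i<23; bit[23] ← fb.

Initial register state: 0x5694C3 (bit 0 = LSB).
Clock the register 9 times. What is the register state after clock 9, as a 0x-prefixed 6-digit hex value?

0x422B4A

reg_0 = 0x5694C3
clock 1: out=1, reg = 0x2B4A61
clock 2: out=1, reg = 0x15A530
clock 3: out=0, reg = 0x8AD298
clock 4: out=0, reg = 0x45694C
clock 5: out=0, reg = 0x22B4A6
clock 6: out=0, reg = 0x115A53
clock 7: out=1, reg = 0x08AD29
clock 8: out=1, reg = 0x845694
clock 9: out=0, reg = 0x422B4A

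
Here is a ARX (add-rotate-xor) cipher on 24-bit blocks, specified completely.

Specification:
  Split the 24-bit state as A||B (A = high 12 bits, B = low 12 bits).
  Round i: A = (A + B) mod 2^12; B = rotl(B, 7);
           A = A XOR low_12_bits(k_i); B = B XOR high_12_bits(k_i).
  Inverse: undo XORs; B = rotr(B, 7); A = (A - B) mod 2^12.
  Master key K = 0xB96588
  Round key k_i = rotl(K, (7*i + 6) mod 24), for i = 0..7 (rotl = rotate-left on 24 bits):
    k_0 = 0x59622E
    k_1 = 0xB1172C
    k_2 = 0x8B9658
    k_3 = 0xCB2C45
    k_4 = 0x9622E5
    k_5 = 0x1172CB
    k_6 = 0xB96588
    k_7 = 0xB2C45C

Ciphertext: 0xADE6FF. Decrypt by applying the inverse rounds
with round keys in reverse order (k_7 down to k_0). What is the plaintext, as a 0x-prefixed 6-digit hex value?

0x96ECFF

s_0 = ciphertext = 0xADE6FF
s_1 = InvRound(s_0, k_7) = 0x407A7B
s_2 = InvRound(s_1, k_6) = 0x3ECDA3
s_3 = InvRound(s_2, k_5) = 0xA8E699
s_4 = InvRound(s_3, k_4) = 0x8ECF7F
s_5 = InvRound(s_4, k_3) = 0xB029A7
s_6 = InvRound(s_5, k_2) = 0x9983C2
s_7 = InvRound(s_6, k_1) = 0x443A71
s_8 = InvRound(s_7, k_0) = 0x96ECFF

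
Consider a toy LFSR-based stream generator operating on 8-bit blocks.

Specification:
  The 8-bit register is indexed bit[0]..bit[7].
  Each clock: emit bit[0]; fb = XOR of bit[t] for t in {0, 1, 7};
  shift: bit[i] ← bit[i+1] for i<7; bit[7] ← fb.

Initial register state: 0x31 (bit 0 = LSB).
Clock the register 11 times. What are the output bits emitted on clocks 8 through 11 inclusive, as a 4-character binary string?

reg_0 = 0x31
clock 1: out=1, reg = 0x98
clock 2: out=0, reg = 0xCC
clock 3: out=0, reg = 0xE6
clock 4: out=0, reg = 0x73
clock 5: out=1, reg = 0x39
clock 6: out=1, reg = 0x9C
clock 7: out=0, reg = 0xCE
clock 8: out=0, reg = 0x67
clock 9: out=1, reg = 0x33
clock 10: out=1, reg = 0x19
clock 11: out=1, reg = 0x8C

0111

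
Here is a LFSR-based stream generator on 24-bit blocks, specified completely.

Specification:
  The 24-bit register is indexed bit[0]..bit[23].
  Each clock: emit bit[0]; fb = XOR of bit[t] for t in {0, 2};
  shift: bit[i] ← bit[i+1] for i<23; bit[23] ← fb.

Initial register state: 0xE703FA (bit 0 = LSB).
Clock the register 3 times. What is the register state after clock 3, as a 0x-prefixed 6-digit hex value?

reg_0 = 0xE703FA
clock 1: out=0, reg = 0x7381FD
clock 2: out=1, reg = 0x39C0FE
clock 3: out=0, reg = 0x9CE07F

0x9CE07F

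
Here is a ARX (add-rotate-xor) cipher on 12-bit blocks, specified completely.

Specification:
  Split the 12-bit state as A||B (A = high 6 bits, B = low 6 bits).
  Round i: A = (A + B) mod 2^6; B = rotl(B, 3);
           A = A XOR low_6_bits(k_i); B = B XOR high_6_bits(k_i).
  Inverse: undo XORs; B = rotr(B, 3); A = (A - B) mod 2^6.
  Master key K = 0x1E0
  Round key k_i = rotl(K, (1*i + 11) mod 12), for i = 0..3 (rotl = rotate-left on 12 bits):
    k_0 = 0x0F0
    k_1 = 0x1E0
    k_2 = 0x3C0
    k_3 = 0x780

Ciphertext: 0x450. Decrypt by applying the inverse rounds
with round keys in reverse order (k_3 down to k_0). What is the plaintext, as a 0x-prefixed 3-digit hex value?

0x2E8

s_0 = ciphertext = 0x450
s_1 = InvRound(s_0, k_3) = 0x831
s_2 = InvRound(s_1, k_2) = 0xA77
s_3 = InvRound(s_2, k_1) = 0x0C6
s_4 = InvRound(s_3, k_0) = 0x2E8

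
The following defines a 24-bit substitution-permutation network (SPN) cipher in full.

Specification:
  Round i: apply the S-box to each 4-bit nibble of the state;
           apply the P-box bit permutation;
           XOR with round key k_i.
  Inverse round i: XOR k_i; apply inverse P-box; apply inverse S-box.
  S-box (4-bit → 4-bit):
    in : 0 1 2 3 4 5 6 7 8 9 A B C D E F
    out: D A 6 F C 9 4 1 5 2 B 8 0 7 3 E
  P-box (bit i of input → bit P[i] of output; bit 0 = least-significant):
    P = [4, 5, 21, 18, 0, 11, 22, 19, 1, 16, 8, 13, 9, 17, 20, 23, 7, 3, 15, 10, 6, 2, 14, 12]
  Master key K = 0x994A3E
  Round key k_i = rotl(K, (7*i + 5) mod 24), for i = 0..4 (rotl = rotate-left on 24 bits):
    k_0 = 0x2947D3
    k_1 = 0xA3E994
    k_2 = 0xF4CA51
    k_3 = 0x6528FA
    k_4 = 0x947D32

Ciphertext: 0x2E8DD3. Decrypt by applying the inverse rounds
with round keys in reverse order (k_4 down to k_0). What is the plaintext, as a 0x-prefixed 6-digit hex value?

s_0 = ciphertext = 0x2E8DD3
s_1 = InvRound(s_0, k_4) = 0x08FB52
s_2 = InvRound(s_1, k_3) = 0x4D724F
s_3 = InvRound(s_2, k_2) = 0x124A18
s_4 = InvRound(s_3, k_1) = 0x9D0FC6
s_5 = InvRound(s_4, k_0) = 0x2C4CE0

0x2C4CE0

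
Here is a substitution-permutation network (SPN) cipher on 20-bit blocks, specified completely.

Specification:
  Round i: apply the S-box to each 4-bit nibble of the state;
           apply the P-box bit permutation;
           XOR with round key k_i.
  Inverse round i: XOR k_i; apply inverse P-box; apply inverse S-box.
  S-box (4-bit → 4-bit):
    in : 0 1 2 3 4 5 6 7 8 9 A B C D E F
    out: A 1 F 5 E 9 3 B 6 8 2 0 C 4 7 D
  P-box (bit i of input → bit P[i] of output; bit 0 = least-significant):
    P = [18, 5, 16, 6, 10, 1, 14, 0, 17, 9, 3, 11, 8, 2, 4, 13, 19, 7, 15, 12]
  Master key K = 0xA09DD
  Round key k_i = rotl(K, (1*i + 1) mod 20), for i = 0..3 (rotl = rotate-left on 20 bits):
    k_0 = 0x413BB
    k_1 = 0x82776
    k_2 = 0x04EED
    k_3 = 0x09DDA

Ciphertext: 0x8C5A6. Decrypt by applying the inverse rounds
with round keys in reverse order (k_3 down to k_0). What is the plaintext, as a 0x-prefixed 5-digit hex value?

s_0 = ciphertext = 0x8C5A6
s_1 = InvRound(s_0, k_3) = 0x58CD0
s_2 = InvRound(s_1, k_2) = 0xD88CE
s_3 = InvRound(s_2, k_1) = 0x8F41E
s_4 = InvRound(s_3, k_0) = 0xE7AF6

0xE7AF6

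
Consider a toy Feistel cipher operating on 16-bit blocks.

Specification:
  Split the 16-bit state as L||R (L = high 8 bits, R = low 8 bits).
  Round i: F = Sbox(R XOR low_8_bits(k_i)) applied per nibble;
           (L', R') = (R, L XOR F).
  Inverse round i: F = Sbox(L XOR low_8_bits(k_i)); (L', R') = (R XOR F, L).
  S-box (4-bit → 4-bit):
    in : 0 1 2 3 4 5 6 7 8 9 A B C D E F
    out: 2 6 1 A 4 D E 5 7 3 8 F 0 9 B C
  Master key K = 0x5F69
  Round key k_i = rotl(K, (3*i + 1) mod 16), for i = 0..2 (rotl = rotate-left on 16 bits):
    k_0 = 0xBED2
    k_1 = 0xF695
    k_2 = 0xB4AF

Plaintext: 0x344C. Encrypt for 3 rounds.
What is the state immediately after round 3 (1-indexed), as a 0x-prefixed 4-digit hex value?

s_0 = plaintext = 0x344C
s_1 = Round(s_0, k_0) = 0x4C0F
s_2 = Round(s_1, k_1) = 0x0F74
s_3 = Round(s_2, k_2) = 0x7490

0x7490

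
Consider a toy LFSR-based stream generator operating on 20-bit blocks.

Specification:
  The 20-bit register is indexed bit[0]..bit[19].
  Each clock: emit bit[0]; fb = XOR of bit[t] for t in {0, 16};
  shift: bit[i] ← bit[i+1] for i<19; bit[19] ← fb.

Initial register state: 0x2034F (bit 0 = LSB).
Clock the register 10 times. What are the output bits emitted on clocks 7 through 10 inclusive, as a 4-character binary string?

reg_0 = 0x2034F
clock 1: out=1, reg = 0x901A7
clock 2: out=1, reg = 0x480D3
clock 3: out=1, reg = 0xA4069
clock 4: out=1, reg = 0xD2034
clock 5: out=0, reg = 0xE901A
clock 6: out=0, reg = 0x7480D
clock 7: out=1, reg = 0x3A406
clock 8: out=0, reg = 0x9D203
clock 9: out=1, reg = 0x4E901
clock 10: out=1, reg = 0xA7480

1011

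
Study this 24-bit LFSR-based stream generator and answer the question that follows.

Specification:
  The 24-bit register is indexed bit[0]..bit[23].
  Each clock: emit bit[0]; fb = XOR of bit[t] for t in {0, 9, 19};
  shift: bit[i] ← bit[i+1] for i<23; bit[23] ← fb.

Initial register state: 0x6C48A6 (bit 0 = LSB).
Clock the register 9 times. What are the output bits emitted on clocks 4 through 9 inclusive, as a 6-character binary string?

reg_0 = 0x6C48A6
clock 1: out=0, reg = 0xB62453
clock 2: out=1, reg = 0xDB1229
clock 3: out=1, reg = 0xED8914
clock 4: out=0, reg = 0xF6C48A
clock 5: out=0, reg = 0x7B6245
clock 6: out=1, reg = 0xBDB122
clock 7: out=0, reg = 0xDED891
clock 8: out=1, reg = 0x6F6C48
clock 9: out=0, reg = 0xB7B624

001010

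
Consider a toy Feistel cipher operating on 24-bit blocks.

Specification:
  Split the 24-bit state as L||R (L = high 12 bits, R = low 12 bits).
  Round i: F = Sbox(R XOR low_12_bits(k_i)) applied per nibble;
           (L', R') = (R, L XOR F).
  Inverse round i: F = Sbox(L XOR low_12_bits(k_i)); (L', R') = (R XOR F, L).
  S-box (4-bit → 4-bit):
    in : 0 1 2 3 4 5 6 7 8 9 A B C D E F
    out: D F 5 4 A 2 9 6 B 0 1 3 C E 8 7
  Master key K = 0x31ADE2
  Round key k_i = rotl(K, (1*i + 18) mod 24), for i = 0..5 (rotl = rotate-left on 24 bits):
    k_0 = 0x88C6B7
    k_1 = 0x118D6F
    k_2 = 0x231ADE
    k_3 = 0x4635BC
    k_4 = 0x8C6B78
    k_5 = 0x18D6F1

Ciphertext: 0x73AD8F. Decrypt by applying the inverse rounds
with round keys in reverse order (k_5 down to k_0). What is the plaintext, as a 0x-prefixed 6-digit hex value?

s_0 = ciphertext = 0x73AD8F
s_1 = InvRound(s_0, k_5) = 0x24C73A
s_2 = InvRound(s_1, k_4) = 0x77024C
s_3 = InvRound(s_2, k_3) = 0x780770
s_4 = InvRound(s_3, k_2) = 0x958780
s_5 = InvRound(s_4, k_1) = 0xDC6958
s_6 = InvRound(s_5, k_0) = 0xA37DC6

0xA37DC6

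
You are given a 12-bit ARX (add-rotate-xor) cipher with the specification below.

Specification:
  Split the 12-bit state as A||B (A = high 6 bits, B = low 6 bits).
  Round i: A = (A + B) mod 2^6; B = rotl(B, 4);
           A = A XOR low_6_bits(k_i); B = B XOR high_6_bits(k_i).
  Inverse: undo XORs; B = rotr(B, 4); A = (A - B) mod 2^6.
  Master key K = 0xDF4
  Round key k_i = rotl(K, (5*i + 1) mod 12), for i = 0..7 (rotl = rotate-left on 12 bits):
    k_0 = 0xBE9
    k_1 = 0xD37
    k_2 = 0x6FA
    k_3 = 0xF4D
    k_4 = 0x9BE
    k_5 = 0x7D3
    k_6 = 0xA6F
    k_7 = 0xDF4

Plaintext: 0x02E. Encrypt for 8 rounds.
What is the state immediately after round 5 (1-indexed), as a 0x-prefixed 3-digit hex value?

s_0 = plaintext = 0x02E
s_1 = Round(s_0, k_0) = 0x1C4
s_2 = Round(s_1, k_1) = 0xF35
s_3 = Round(s_2, k_2) = 0x2C6
s_4 = Round(s_3, k_3) = 0x71C
s_5 = Round(s_4, k_4) = 0x1A1
s_6 = Round(s_5, k_5) = 0xD07
s_7 = Round(s_6, k_6) = 0x518
s_8 = Round(s_7, k_7) = 0x631

0x1A1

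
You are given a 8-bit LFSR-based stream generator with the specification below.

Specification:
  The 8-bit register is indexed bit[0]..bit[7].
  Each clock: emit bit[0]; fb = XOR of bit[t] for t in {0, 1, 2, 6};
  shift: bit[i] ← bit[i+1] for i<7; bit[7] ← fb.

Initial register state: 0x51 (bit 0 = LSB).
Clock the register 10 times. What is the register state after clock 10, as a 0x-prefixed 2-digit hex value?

reg_0 = 0x51
clock 1: out=1, reg = 0x28
clock 2: out=0, reg = 0x14
clock 3: out=0, reg = 0x8A
clock 4: out=0, reg = 0xC5
clock 5: out=1, reg = 0xE2
clock 6: out=0, reg = 0x71
clock 7: out=1, reg = 0x38
clock 8: out=0, reg = 0x1C
clock 9: out=0, reg = 0x8E
clock 10: out=0, reg = 0x47

0x47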